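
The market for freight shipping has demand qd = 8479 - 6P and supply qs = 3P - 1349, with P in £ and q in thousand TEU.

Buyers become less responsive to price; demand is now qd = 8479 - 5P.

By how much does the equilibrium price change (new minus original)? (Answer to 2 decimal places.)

+136.50

Original equilibrium: 8479 - 6P = 3P - 1349 gives 9828 = 9P, so P = 1092 and q = 1927.
The new curves are qd = 8479 - 5P (demand) and qs = 3P - 1349 (supply).
Setting them equal: 8479 - 5P = 3P - 1349 → 9828 = 8P, so P = 1228.5 and q = 2336.5.
ΔP = 1228.5 − 1092 = +136.50.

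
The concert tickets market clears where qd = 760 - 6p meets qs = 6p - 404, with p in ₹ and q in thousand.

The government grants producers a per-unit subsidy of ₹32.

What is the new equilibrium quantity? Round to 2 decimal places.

Before the shock: 760 - 6p = 6p - 404 ⇒ 1164 = 12p ⇒ p = 97, q = 178.
Since sellers receive the price plus the subsidy, the effective supply curve becomes qs = 6p - 212.
Setting them equal: 760 - 6p = 6p - 212 → 972 = 12p, so p = 81 and q = 274.

274.00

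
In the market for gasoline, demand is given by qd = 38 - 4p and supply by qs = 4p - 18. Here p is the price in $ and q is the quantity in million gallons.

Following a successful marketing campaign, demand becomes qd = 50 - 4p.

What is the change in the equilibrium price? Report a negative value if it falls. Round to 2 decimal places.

+1.50

Initially, 38 - 4p = 4p - 18, so 56 = 8p and p = 7, q = 10.
The shock moves the curves to qd = 50 - 4p and qs = 4p - 18.
New equilibrium: 50 - 4p = 4p - 18 ⇒ 68 = 8p ⇒ p = 8.5, q = 16.
Δp = 8.5 − 7 = +1.50.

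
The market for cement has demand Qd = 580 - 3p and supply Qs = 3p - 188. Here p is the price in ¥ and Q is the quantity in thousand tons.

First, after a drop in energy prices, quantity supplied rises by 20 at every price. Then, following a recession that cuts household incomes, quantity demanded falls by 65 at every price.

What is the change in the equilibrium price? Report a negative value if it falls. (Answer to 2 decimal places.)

Initially, 580 - 3p = 3p - 188, so 768 = 6p and p = 128, Q = 196.
With the change applied: demand Qd = 515 - 3p, supply Qs = 3p - 168.
Equate the new curves: 515 - 3p = 3p - 168, giving 683 = 6p, p = 683/6 ≈ 113.8333, Q = 173.5.
Δp = 113.8333 − 128 = -14.17.

-14.17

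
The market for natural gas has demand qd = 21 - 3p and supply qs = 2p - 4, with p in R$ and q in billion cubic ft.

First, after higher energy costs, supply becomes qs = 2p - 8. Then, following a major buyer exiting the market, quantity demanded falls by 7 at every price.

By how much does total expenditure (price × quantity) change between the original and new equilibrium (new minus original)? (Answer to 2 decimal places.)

-26.48

Initially, 21 - 3p = 2p - 4, so 25 = 5p and p = 5, q = 6.
The new curves are qd = 14 - 3p (demand) and qs = 2p - 8 (supply).
Clearing the new market: 14 - 3p = 2p - 8, so p = 4.4 and q = 0.8.
Expenditure moves from 5×6 = 30 to 4.4×0.8 = 3.52; change = -26.48.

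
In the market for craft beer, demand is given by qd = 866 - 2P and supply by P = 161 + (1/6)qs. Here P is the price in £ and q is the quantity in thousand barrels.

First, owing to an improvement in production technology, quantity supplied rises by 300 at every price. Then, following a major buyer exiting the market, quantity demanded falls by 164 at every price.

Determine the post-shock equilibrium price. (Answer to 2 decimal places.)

Initially, 866 - 2P = 6P - 966, so 1832 = 8P and P = 229, q = 408.
The shock moves the curves to qd = 702 - 2P and qs = 6P - 666.
Clearing the new market: 702 - 2P = 6P - 666, so P = 171 and q = 360.

171.00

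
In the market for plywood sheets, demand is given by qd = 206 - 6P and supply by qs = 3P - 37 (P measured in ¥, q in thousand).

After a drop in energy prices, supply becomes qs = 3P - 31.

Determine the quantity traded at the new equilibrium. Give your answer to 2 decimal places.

Before the shock: 206 - 6P = 3P - 37 ⇒ 243 = 9P ⇒ P = 27, q = 44.
With the change applied: demand qd = 206 - 6P, supply qs = 3P - 31.
Setting them equal: 206 - 6P = 3P - 31 → 237 = 9P, so P = 79/3 ≈ 26.3333 and q = 48.

48.00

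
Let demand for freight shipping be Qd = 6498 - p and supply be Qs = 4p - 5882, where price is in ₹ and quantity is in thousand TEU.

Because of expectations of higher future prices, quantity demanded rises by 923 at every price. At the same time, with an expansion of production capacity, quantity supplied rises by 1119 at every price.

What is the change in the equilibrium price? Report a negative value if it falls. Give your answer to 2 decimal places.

Before the shock: 6498 - p = 4p - 5882 ⇒ 12380 = 5p ⇒ p = 2476, Q = 4022.
With the change applied: demand Qd = 7421 - p, supply Qs = 4p - 4763.
Equate the new curves: 7421 - p = 4p - 4763, giving 12184 = 5p, p = 2436.8, Q = 4984.2.
Δp = 2436.8 − 2476 = -39.20.

-39.20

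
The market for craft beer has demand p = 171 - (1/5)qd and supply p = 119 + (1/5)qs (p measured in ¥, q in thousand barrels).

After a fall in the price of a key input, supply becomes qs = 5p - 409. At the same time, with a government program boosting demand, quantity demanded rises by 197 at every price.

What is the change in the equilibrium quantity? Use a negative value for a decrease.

Original equilibrium: 855 - 5p = 5p - 595 gives 1450 = 10p, so p = 145 and q = 130.
After the shift, demand is qd = 1052 - 5p and supply is qs = 5p - 409.
Clearing the new market: 1052 - 5p = 5p - 409, so p = 146.1 and q = 321.5.
Δq = 321.5 − 130 = +191.5.

+191.5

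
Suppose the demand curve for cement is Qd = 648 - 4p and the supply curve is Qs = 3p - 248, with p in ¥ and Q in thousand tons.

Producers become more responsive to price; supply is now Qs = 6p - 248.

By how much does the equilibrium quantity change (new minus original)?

Initially, 648 - 4p = 3p - 248, so 896 = 7p and p = 128, Q = 136.
After the shift, demand is Qd = 648 - 4p and supply is Qs = 6p - 248.
Equate the new curves: 648 - 4p = 6p - 248, giving 896 = 10p, p = 89.6, Q = 289.6.
ΔQ = 289.6 − 136 = +153.6.

+153.6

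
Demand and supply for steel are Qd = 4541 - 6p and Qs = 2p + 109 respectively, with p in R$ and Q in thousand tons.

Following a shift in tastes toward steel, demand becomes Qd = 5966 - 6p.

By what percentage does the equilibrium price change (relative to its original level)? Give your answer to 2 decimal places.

+32.15

Solve the original market: 4541 - 6p = 2p + 109, hence p = 554 and Q = 1217.
After the shift, demand is Qd = 5966 - 6p and supply is Qs = 2p + 109.
Setting them equal: 5966 - 6p = 2p + 109 → 5857 = 8p, so p = 732.125 and Q = 1573.25.
%Δp = (732.125 − 554) / 554 × 100 = +32.15%.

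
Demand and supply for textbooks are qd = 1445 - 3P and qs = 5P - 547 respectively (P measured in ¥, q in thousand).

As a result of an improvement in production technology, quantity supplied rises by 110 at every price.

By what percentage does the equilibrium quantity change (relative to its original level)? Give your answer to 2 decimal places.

Original equilibrium: 1445 - 3P = 5P - 547 gives 1992 = 8P, so P = 249 and q = 698.
The shock moves the curves to qd = 1445 - 3P and qs = 5P - 437.
Clearing the new market: 1445 - 3P = 5P - 437, so P = 235.25 and q = 739.25.
%Δq = (739.25 − 698) / 698 × 100 = +5.91%.

+5.91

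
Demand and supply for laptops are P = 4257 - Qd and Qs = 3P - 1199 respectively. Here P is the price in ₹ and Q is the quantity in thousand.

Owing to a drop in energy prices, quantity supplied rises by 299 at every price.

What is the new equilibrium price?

Initially, 4257 - P = 3P - 1199, so 5456 = 4P and P = 1364, Q = 2893.
After the shift, demand is Qd = 4257 - P and supply is Qs = 3P - 900.
New equilibrium: 4257 - P = 3P - 900 ⇒ 5157 = 4P ⇒ P = 1289.25, Q = 2967.75.

1289.25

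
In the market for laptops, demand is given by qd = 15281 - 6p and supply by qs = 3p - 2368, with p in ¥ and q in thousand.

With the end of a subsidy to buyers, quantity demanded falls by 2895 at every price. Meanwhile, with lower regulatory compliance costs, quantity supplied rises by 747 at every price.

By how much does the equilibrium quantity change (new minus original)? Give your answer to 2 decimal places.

-467.00

Solve the original market: 15281 - 6p = 3p - 2368, hence p = 1961 and q = 3515.
With the change applied: demand qd = 12386 - 6p, supply qs = 3p - 1621.
Equate the new curves: 12386 - 6p = 3p - 1621, giving 14007 = 9p, p = 4669/3 ≈ 1556.3333, q = 3048.
Δq = 3048 − 3515 = -467.00.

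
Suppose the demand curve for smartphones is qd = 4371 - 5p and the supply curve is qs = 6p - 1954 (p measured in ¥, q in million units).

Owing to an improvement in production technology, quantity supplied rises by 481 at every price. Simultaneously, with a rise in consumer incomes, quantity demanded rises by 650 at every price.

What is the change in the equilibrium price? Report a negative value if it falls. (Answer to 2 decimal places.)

+15.36

Before the shock: 4371 - 5p = 6p - 1954 ⇒ 6325 = 11p ⇒ p = 575, q = 1496.
The new curves are qd = 5021 - 5p (demand) and qs = 6p - 1473 (supply).
New equilibrium: 5021 - 5p = 6p - 1473 ⇒ 6494 = 11p ⇒ p = 6494/11 ≈ 590.3636, q = 22761/11 ≈ 2069.1818.
Δp = 590.3636 − 575 = +15.36.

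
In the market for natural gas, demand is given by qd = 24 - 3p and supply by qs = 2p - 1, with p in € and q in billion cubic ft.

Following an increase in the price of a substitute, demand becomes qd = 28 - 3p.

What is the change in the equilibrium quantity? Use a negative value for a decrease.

+1.6

Original equilibrium: 24 - 3p = 2p - 1 gives 25 = 5p, so p = 5 and q = 9.
After the shift, demand is qd = 28 - 3p and supply is qs = 2p - 1.
New equilibrium: 28 - 3p = 2p - 1 ⇒ 29 = 5p ⇒ p = 5.8, q = 10.6.
Δq = 10.6 − 9 = +1.6.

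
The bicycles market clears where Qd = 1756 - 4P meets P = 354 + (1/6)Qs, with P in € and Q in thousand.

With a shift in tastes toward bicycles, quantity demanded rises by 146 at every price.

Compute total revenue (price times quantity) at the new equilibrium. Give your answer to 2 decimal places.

117398.16

Original equilibrium: 1756 - 4P = 6P - 2124 gives 3880 = 10P, so P = 388 and Q = 204.
After the shift, demand is Qd = 1902 - 4P and supply is Qs = 6P - 2124.
Equate the new curves: 1902 - 4P = 6P - 2124, giving 4026 = 10P, P = 402.6, Q = 291.6.
New expenditure = 402.6 × 291.6 = 117398.16.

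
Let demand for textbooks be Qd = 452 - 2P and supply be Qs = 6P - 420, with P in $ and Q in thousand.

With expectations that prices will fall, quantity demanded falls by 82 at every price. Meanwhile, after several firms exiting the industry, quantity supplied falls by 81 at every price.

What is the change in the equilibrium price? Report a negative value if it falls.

-0.125

Original equilibrium: 452 - 2P = 6P - 420 gives 872 = 8P, so P = 109 and Q = 234.
The shock moves the curves to Qd = 370 - 2P and Qs = 6P - 501.
New equilibrium: 370 - 2P = 6P - 501 ⇒ 871 = 8P ⇒ P = 108.875, Q = 152.25.
ΔP = 108.875 − 109 = -0.125.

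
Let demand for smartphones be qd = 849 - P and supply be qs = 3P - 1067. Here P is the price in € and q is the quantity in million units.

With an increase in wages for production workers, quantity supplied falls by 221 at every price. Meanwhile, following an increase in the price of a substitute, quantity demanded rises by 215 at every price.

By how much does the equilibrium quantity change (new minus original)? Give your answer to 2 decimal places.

+106.00

Original equilibrium: 849 - P = 3P - 1067 gives 1916 = 4P, so P = 479 and q = 370.
The new curves are qd = 1064 - P (demand) and qs = 3P - 1288 (supply).
Clearing the new market: 1064 - P = 3P - 1288, so P = 588 and q = 476.
Δq = 476 − 370 = +106.00.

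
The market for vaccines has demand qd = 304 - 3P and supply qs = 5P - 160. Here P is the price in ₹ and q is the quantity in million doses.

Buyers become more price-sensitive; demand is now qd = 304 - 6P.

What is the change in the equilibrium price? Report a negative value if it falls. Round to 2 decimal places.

Before the shock: 304 - 3P = 5P - 160 ⇒ 464 = 8P ⇒ P = 58, q = 130.
With the change applied: demand qd = 304 - 6P, supply qs = 5P - 160.
Equate the new curves: 304 - 6P = 5P - 160, giving 464 = 11P, P = 464/11 ≈ 42.1818, q = 560/11 ≈ 50.9091.
ΔP = 42.1818 − 58 = -15.82.

-15.82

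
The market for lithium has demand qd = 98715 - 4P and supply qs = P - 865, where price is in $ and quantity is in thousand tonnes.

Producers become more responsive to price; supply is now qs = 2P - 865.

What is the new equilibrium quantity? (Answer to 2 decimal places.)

32328.33

Original equilibrium: 98715 - 4P = P - 865 gives 99580 = 5P, so P = 19916 and q = 19051.
The shock moves the curves to qd = 98715 - 4P and qs = 2P - 865.
Setting them equal: 98715 - 4P = 2P - 865 → 99580 = 6P, so P = 49790/3 ≈ 16596.6667 and q = 96985/3 ≈ 32328.3333.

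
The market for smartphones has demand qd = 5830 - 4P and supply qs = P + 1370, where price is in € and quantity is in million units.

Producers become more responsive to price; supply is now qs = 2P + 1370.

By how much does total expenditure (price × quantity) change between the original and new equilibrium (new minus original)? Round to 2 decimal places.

Solve the original market: 5830 - 4P = P + 1370, hence P = 892 and q = 2262.
After the shift, demand is qd = 5830 - 4P and supply is qs = 2P + 1370.
Setting them equal: 5830 - 4P = 2P + 1370 → 4460 = 6P, so P = 2230/3 ≈ 743.3333 and q = 8570/3 ≈ 2856.6667.
Expenditure moves from 892×2262 = 2017704 to 743.3333×2856.6667 = 2123455.5556; change = +105751.56.

+105751.56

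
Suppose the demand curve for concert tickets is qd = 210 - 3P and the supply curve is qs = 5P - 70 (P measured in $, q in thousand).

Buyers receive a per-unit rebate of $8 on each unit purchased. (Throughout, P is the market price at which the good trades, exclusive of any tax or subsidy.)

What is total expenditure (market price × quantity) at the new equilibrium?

4560

Before the shock: 210 - 3P = 5P - 70 ⇒ 280 = 8P ⇒ P = 35, q = 105.
Since buyers' out-of-pocket price is the market price minus the rebate, the effective demand curve becomes qd = 234 - 3P.
Equate the new curves: 234 - 3P = 5P - 70, giving 304 = 8P, P = 38, q = 120.
New expenditure = 38 × 120 = 4560.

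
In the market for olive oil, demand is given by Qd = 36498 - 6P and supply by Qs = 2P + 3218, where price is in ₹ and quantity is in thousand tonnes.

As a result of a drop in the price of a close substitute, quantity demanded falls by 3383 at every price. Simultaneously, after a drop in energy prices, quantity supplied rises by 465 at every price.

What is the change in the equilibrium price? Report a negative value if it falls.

-481

Solve the original market: 36498 - 6P = 2P + 3218, hence P = 4160 and Q = 11538.
The shock moves the curves to Qd = 33115 - 6P and Qs = 2P + 3683.
Equate the new curves: 33115 - 6P = 2P + 3683, giving 29432 = 8P, P = 3679, Q = 11041.
ΔP = 3679 − 4160 = -481.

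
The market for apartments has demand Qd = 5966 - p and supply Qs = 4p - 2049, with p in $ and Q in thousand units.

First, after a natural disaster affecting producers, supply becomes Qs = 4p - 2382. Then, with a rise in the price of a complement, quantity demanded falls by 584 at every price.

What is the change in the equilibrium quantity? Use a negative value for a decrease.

-533.8

Original equilibrium: 5966 - p = 4p - 2049 gives 8015 = 5p, so p = 1603 and Q = 4363.
The shock moves the curves to Qd = 5382 - p and Qs = 4p - 2382.
Setting them equal: 5382 - p = 4p - 2382 → 7764 = 5p, so p = 1552.8 and Q = 3829.2.
ΔQ = 3829.2 − 4363 = -533.8.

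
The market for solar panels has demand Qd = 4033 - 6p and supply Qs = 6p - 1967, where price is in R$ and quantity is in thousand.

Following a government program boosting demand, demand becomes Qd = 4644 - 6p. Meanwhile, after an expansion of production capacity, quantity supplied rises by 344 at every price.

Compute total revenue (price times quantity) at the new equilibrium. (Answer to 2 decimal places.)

788858.63

Solve the original market: 4033 - 6p = 6p - 1967, hence p = 500 and Q = 1033.
After the shift, demand is Qd = 4644 - 6p and supply is Qs = 6p - 1623.
New equilibrium: 4644 - 6p = 6p - 1623 ⇒ 6267 = 12p ⇒ p = 522.25, Q = 1510.5.
New expenditure = 522.25 × 1510.5 = 788858.63.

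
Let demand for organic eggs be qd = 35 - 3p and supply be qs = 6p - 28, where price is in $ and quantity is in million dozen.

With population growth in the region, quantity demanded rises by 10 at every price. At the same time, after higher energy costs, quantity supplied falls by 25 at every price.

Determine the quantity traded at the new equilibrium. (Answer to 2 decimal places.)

Initially, 35 - 3p = 6p - 28, so 63 = 9p and p = 7, q = 14.
After the shift, demand is qd = 45 - 3p and supply is qs = 6p - 53.
Setting them equal: 45 - 3p = 6p - 53 → 98 = 9p, so p = 98/9 ≈ 10.8889 and q = 37/3 ≈ 12.3333.

12.33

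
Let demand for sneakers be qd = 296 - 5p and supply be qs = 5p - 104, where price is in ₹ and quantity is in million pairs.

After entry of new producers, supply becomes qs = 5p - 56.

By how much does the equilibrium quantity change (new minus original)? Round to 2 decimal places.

+24.00

Solve the original market: 296 - 5p = 5p - 104, hence p = 40 and q = 96.
After the shift, demand is qd = 296 - 5p and supply is qs = 5p - 56.
Clearing the new market: 296 - 5p = 5p - 56, so p = 35.2 and q = 120.
Δq = 120 − 96 = +24.00.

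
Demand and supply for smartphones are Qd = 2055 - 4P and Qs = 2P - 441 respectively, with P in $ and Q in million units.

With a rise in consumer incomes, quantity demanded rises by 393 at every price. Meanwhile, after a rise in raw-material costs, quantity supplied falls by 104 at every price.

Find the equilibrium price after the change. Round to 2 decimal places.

Original equilibrium: 2055 - 4P = 2P - 441 gives 2496 = 6P, so P = 416 and Q = 391.
The shock moves the curves to Qd = 2448 - 4P and Qs = 2P - 545.
Clearing the new market: 2448 - 4P = 2P - 545, so P = 2993/6 ≈ 498.8333 and Q = 1358/3 ≈ 452.6667.

498.83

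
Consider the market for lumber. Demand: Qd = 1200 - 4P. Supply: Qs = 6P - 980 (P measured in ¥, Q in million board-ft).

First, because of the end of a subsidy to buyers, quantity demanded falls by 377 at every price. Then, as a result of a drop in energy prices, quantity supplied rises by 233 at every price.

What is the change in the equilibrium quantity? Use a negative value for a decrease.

-133

Before the shock: 1200 - 4P = 6P - 980 ⇒ 2180 = 10P ⇒ P = 218, Q = 328.
After the shift, demand is Qd = 823 - 4P and supply is Qs = 6P - 747.
Setting them equal: 823 - 4P = 6P - 747 → 1570 = 10P, so P = 157 and Q = 195.
ΔQ = 195 − 328 = -133.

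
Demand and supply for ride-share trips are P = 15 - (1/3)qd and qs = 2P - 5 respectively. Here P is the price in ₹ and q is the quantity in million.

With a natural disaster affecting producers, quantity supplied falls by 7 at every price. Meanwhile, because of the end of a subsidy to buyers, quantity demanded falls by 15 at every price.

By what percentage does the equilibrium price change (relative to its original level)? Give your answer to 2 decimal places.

Before the shock: 45 - 3P = 2P - 5 ⇒ 50 = 5P ⇒ P = 10, q = 15.
The new curves are qd = 30 - 3P (demand) and qs = 2P - 12 (supply).
Clearing the new market: 30 - 3P = 2P - 12, so P = 8.4 and q = 4.8.
%ΔP = (8.4 − 10) / 10 × 100 = -16.00%.

-16.00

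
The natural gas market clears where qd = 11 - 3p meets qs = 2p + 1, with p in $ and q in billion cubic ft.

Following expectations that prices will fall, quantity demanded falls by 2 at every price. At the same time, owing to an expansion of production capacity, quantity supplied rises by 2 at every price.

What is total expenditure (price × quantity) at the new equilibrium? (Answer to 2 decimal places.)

6.48

Before the shock: 11 - 3p = 2p + 1 ⇒ 10 = 5p ⇒ p = 2, q = 5.
With the change applied: demand qd = 9 - 3p, supply qs = 2p + 3.
Clearing the new market: 9 - 3p = 2p + 3, so p = 1.2 and q = 5.4.
New expenditure = 1.2 × 5.4 = 6.48.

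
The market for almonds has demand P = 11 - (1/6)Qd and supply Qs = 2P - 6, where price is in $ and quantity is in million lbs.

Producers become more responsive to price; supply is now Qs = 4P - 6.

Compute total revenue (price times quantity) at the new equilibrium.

Initially, 66 - 6P = 2P - 6, so 72 = 8P and P = 9, Q = 12.
The new curves are Qd = 66 - 6P (demand) and Qs = 4P - 6 (supply).
Setting them equal: 66 - 6P = 4P - 6 → 72 = 10P, so P = 7.2 and Q = 22.8.
New expenditure = 7.2 × 22.8 = 164.16.

164.16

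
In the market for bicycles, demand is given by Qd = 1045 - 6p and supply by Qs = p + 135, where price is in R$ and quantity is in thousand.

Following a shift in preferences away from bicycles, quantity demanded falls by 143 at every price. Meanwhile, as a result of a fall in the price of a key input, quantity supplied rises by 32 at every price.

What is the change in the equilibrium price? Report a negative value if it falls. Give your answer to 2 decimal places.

-25.00

Solve the original market: 1045 - 6p = p + 135, hence p = 130 and Q = 265.
After the shift, demand is Qd = 902 - 6p and supply is Qs = p + 167.
Equate the new curves: 902 - 6p = p + 167, giving 735 = 7p, p = 105, Q = 272.
Δp = 105 − 130 = -25.00.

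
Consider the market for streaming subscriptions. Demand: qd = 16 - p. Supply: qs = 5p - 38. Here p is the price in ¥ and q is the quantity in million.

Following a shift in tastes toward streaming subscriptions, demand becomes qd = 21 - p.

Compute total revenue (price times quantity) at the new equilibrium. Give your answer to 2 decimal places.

Before the shock: 16 - p = 5p - 38 ⇒ 54 = 6p ⇒ p = 9, q = 7.
The new curves are qd = 21 - p (demand) and qs = 5p - 38 (supply).
Setting them equal: 21 - p = 5p - 38 → 59 = 6p, so p = 59/6 ≈ 9.8333 and q = 67/6 ≈ 11.1667.
New expenditure = 9.8333 × 11.1667 = 109.81.

109.81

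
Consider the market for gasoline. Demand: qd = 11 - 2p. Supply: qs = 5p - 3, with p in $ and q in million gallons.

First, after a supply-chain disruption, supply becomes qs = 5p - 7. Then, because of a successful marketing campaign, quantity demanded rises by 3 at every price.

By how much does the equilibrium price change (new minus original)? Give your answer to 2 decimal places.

+1.00

Initially, 11 - 2p = 5p - 3, so 14 = 7p and p = 2, q = 7.
After the shift, demand is qd = 14 - 2p and supply is qs = 5p - 7.
Setting them equal: 14 - 2p = 5p - 7 → 21 = 7p, so p = 3 and q = 8.
Δp = 3 − 2 = +1.00.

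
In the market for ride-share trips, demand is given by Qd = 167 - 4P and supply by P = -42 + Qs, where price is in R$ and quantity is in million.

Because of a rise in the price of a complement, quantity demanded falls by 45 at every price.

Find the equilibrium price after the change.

16

Initially, 167 - 4P = P + 42, so 125 = 5P and P = 25, Q = 67.
The shock moves the curves to Qd = 122 - 4P and Qs = P + 42.
Clearing the new market: 122 - 4P = P + 42, so P = 16 and Q = 58.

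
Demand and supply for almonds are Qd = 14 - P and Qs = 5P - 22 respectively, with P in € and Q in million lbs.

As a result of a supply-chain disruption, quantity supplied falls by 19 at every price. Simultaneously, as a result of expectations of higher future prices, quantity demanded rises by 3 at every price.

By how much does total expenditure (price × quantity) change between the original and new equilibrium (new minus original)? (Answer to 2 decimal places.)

Original equilibrium: 14 - P = 5P - 22 gives 36 = 6P, so P = 6 and Q = 8.
The new curves are Qd = 17 - P (demand) and Qs = 5P - 41 (supply).
Setting them equal: 17 - P = 5P - 41 → 58 = 6P, so P = 29/3 ≈ 9.6667 and Q = 22/3 ≈ 7.3333.
Expenditure moves from 6×8 = 48 to 9.6667×7.3333 = 70.8889; change = +22.89.

+22.89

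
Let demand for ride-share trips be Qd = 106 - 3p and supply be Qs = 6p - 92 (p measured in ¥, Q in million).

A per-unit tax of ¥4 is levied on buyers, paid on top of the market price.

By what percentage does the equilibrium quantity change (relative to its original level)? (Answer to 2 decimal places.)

-20.00

Original equilibrium: 106 - 3p = 6p - 92 gives 198 = 9p, so p = 22 and Q = 40.
Since buyers pay the price plus the tax, the effective demand curve becomes Qd = 94 - 3p.
Setting them equal: 94 - 3p = 6p - 92 → 186 = 9p, so p = 62/3 ≈ 20.6667 and Q = 32.
%ΔQ = (32 − 40) / 40 × 100 = -20.00%.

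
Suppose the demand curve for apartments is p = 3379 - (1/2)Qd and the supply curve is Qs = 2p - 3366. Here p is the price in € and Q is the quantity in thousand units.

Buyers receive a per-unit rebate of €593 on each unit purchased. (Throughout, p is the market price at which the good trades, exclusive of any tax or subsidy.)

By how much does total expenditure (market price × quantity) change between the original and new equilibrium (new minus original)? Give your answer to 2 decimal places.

Before the shock: 6758 - 2p = 2p - 3366 ⇒ 10124 = 4p ⇒ p = 2531, Q = 1696.
Since buyers' out-of-pocket price is the market price minus the rebate, the effective demand curve becomes Qd = 7944 - 2p.
Setting them equal: 7944 - 2p = 2p - 3366 → 11310 = 4p, so p = 2827.5 and Q = 2289.
Expenditure moves from 2531×1696 = 4292576 to 2827.5×2289 = 6472147.5; change = +2179571.50.

+2179571.50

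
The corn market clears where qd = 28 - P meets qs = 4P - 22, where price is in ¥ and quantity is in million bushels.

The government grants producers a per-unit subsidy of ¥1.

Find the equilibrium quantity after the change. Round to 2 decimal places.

Original equilibrium: 28 - P = 4P - 22 gives 50 = 5P, so P = 10 and q = 18.
Since sellers receive the price plus the subsidy, the effective supply curve becomes qs = 4P - 18.
Setting them equal: 28 - P = 4P - 18 → 46 = 5P, so P = 9.2 and q = 18.8.

18.80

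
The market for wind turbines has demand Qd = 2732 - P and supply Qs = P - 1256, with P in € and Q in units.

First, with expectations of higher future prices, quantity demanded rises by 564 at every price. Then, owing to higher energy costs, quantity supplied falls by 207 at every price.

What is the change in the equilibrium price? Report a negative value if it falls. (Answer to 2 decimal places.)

+385.50

Solve the original market: 2732 - P = P - 1256, hence P = 1994 and Q = 738.
The new curves are Qd = 3296 - P (demand) and Qs = P - 1463 (supply).
Setting them equal: 3296 - P = P - 1463 → 4759 = 2P, so P = 2379.5 and Q = 916.5.
ΔP = 2379.5 − 1994 = +385.50.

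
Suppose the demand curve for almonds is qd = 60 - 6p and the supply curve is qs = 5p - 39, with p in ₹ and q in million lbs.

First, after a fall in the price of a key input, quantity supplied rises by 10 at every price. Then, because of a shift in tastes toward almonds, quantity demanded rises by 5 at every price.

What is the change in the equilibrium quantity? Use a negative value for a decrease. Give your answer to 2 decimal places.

Solve the original market: 60 - 6p = 5p - 39, hence p = 9 and q = 6.
With the change applied: demand qd = 65 - 6p, supply qs = 5p - 29.
Equate the new curves: 65 - 6p = 5p - 29, giving 94 = 11p, p = 94/11 ≈ 8.5455, q = 151/11 ≈ 13.7273.
Δq = 13.7273 − 6 = +7.73.

+7.73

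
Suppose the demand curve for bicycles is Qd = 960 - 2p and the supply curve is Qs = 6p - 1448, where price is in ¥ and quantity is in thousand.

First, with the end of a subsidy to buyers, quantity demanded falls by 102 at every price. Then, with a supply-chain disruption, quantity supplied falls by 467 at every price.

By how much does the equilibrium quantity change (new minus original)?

Initially, 960 - 2p = 6p - 1448, so 2408 = 8p and p = 301, Q = 358.
With the change applied: demand Qd = 858 - 2p, supply Qs = 6p - 1915.
Clearing the new market: 858 - 2p = 6p - 1915, so p = 346.625 and Q = 164.75.
ΔQ = 164.75 − 358 = -193.25.

-193.25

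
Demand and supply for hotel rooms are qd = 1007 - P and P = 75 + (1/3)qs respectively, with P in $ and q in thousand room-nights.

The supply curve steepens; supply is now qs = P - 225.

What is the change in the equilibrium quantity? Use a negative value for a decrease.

-308

Original equilibrium: 1007 - P = 3P - 225 gives 1232 = 4P, so P = 308 and q = 699.
With the change applied: demand qd = 1007 - P, supply qs = P - 225.
Setting them equal: 1007 - P = P - 225 → 1232 = 2P, so P = 616 and q = 391.
Δq = 391 − 699 = -308.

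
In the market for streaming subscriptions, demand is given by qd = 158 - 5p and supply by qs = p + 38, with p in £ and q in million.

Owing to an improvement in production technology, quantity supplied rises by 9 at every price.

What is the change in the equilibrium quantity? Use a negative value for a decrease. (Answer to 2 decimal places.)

+7.50

Original equilibrium: 158 - 5p = p + 38 gives 120 = 6p, so p = 20 and q = 58.
With the change applied: demand qd = 158 - 5p, supply qs = p + 47.
Equate the new curves: 158 - 5p = p + 47, giving 111 = 6p, p = 18.5, q = 65.5.
Δq = 65.5 − 58 = +7.50.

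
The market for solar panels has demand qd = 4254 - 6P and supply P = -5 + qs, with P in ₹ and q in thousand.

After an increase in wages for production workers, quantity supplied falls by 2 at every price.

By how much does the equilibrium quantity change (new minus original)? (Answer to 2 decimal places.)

Original equilibrium: 4254 - 6P = P + 5 gives 4249 = 7P, so P = 607 and q = 612.
The new curves are qd = 4254 - 6P (demand) and qs = P + 3 (supply).
Setting them equal: 4254 - 6P = P + 3 → 4251 = 7P, so P = 4251/7 ≈ 607.2857 and q = 4272/7 ≈ 610.2857.
Δq = 610.2857 − 612 = -1.71.

-1.71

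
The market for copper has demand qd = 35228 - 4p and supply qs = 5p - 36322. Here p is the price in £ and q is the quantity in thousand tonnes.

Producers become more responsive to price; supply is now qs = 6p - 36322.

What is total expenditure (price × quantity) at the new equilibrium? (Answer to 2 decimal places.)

47280240.00

Original equilibrium: 35228 - 4p = 5p - 36322 gives 71550 = 9p, so p = 7950 and q = 3428.
The new curves are qd = 35228 - 4p (demand) and qs = 6p - 36322 (supply).
Clearing the new market: 35228 - 4p = 6p - 36322, so p = 7155 and q = 6608.
New expenditure = 7155 × 6608 = 47280240.00.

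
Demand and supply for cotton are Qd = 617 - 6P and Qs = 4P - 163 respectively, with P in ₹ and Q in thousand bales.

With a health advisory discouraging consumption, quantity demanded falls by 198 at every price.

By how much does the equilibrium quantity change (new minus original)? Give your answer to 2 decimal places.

Before the shock: 617 - 6P = 4P - 163 ⇒ 780 = 10P ⇒ P = 78, Q = 149.
The new curves are Qd = 419 - 6P (demand) and Qs = 4P - 163 (supply).
Clearing the new market: 419 - 6P = 4P - 163, so P = 58.2 and Q = 69.8.
ΔQ = 69.8 − 149 = -79.20.

-79.20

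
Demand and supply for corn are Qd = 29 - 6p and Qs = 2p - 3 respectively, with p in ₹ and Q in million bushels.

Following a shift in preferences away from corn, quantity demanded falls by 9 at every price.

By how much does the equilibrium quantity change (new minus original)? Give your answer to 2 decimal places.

-2.25

Before the shock: 29 - 6p = 2p - 3 ⇒ 32 = 8p ⇒ p = 4, Q = 5.
The shock moves the curves to Qd = 20 - 6p and Qs = 2p - 3.
Equate the new curves: 20 - 6p = 2p - 3, giving 23 = 8p, p = 2.875, Q = 2.75.
ΔQ = 2.75 − 5 = -2.25.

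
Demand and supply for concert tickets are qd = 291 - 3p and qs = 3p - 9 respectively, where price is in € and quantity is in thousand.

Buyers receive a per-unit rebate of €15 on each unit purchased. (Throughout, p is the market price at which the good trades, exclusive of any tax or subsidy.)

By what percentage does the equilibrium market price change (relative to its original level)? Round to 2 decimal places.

+15.00

Solve the original market: 291 - 3p = 3p - 9, hence p = 50 and q = 141.
Since buyers' out-of-pocket price is the market price minus the rebate, the effective demand curve becomes qd = 336 - 3p.
Setting them equal: 336 - 3p = 3p - 9 → 345 = 6p, so p = 57.5 and q = 163.5.
%Δp = (57.5 − 50) / 50 × 100 = +15.00%.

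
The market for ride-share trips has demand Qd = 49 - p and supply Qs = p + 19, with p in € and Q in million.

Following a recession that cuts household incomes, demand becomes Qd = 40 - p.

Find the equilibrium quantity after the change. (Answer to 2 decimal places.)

Initially, 49 - p = p + 19, so 30 = 2p and p = 15, Q = 34.
The new curves are Qd = 40 - p (demand) and Qs = p + 19 (supply).
Setting them equal: 40 - p = p + 19 → 21 = 2p, so p = 10.5 and Q = 29.5.

29.50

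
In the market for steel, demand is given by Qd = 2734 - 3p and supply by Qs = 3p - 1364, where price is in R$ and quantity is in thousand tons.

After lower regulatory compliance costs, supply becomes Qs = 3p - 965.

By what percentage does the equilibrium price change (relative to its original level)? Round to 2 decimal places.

Solve the original market: 2734 - 3p = 3p - 1364, hence p = 683 and Q = 685.
The new curves are Qd = 2734 - 3p (demand) and Qs = 3p - 965 (supply).
Clearing the new market: 2734 - 3p = 3p - 965, so p = 616.5 and Q = 884.5.
%Δp = (616.5 − 683) / 683 × 100 = -9.74%.

-9.74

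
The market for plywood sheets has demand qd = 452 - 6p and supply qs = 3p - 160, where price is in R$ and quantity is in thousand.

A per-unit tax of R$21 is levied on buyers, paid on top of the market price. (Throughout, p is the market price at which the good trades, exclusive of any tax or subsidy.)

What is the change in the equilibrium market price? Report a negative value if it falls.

-14

Solve the original market: 452 - 6p = 3p - 160, hence p = 68 and q = 44.
Since buyers pay the price plus the tax, the effective demand curve becomes qd = 326 - 6p.
Equate the new curves: 326 - 6p = 3p - 160, giving 486 = 9p, p = 54, q = 2.
Δp = 54 − 68 = -14.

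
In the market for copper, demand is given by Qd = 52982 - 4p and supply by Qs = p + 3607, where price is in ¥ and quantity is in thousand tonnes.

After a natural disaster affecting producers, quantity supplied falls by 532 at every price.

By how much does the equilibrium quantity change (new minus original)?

Original equilibrium: 52982 - 4p = p + 3607 gives 49375 = 5p, so p = 9875 and Q = 13482.
After the shift, demand is Qd = 52982 - 4p and supply is Qs = p + 3075.
Setting them equal: 52982 - 4p = p + 3075 → 49907 = 5p, so p = 9981.4 and Q = 13056.4.
ΔQ = 13056.4 − 13482 = -425.6.

-425.6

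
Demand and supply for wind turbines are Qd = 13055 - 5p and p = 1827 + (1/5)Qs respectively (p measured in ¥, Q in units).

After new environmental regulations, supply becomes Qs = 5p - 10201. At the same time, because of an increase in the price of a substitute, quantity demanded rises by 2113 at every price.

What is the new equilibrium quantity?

Solve the original market: 13055 - 5p = 5p - 9135, hence p = 2219 and Q = 1960.
The new curves are Qd = 15168 - 5p (demand) and Qs = 5p - 10201 (supply).
Setting them equal: 15168 - 5p = 5p - 10201 → 25369 = 10p, so p = 2536.9 and Q = 2483.5.

2483.5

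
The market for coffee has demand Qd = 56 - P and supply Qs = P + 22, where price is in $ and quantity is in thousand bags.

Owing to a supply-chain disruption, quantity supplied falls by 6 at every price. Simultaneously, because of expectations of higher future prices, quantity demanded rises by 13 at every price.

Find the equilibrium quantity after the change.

Initially, 56 - P = P + 22, so 34 = 2P and P = 17, Q = 39.
With the change applied: demand Qd = 69 - P, supply Qs = P + 16.
Clearing the new market: 69 - P = P + 16, so P = 26.5 and Q = 42.5.

42.5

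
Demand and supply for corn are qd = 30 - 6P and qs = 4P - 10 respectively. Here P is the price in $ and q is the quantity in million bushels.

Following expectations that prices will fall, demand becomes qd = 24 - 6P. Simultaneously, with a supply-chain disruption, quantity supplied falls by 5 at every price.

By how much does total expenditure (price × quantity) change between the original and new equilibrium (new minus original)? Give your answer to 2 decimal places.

-21.66

Solve the original market: 30 - 6P = 4P - 10, hence P = 4 and q = 6.
After the shift, demand is qd = 24 - 6P and supply is qs = 4P - 15.
Clearing the new market: 24 - 6P = 4P - 15, so P = 3.9 and q = 0.6.
Expenditure moves from 4×6 = 24 to 3.9×0.6 = 2.34; change = -21.66.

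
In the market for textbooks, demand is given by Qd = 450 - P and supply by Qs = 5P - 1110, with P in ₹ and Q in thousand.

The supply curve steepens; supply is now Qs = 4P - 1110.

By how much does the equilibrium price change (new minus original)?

+52

Original equilibrium: 450 - P = 5P - 1110 gives 1560 = 6P, so P = 260 and Q = 190.
After the shift, demand is Qd = 450 - P and supply is Qs = 4P - 1110.
Equate the new curves: 450 - P = 4P - 1110, giving 1560 = 5P, P = 312, Q = 138.
ΔP = 312 − 260 = +52.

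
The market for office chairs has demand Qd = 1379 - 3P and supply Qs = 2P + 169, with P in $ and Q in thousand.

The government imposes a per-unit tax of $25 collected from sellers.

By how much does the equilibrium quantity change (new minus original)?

-30

Initially, 1379 - 3P = 2P + 169, so 1210 = 5P and P = 242, Q = 653.
Since sellers keep the price net of the tax, the effective supply curve becomes Qs = 2P + 119.
New equilibrium: 1379 - 3P = 2P + 119 ⇒ 1260 = 5P ⇒ P = 252, Q = 623.
ΔQ = 623 − 653 = -30.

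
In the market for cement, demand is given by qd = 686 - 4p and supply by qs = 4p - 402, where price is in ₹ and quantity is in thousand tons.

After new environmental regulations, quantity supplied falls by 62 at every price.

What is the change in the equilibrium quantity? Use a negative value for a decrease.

-31

Solve the original market: 686 - 4p = 4p - 402, hence p = 136 and q = 142.
The shock moves the curves to qd = 686 - 4p and qs = 4p - 464.
Equate the new curves: 686 - 4p = 4p - 464, giving 1150 = 8p, p = 143.75, q = 111.
Δq = 111 − 142 = -31.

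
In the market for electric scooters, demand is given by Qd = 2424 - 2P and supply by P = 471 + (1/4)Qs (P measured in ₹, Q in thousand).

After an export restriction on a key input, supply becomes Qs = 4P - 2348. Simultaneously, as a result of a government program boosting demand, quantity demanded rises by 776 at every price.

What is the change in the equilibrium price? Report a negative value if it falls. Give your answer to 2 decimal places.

+206.67

Solve the original market: 2424 - 2P = 4P - 1884, hence P = 718 and Q = 988.
With the change applied: demand Qd = 3200 - 2P, supply Qs = 4P - 2348.
Clearing the new market: 3200 - 2P = 4P - 2348, so P = 2774/3 ≈ 924.6667 and Q = 4052/3 ≈ 1350.6667.
ΔP = 924.6667 − 718 = +206.67.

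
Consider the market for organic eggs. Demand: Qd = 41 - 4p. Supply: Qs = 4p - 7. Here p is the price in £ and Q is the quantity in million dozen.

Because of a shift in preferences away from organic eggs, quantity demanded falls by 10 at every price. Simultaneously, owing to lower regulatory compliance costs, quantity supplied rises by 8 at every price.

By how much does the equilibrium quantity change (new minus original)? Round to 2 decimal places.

-1.00

Solve the original market: 41 - 4p = 4p - 7, hence p = 6 and Q = 17.
The shock moves the curves to Qd = 31 - 4p and Qs = 4p + 1.
Setting them equal: 31 - 4p = 4p + 1 → 30 = 8p, so p = 3.75 and Q = 16.
ΔQ = 16 − 17 = -1.00.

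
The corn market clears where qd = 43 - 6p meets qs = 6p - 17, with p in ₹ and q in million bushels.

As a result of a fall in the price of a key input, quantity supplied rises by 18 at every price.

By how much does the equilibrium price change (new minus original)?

Initially, 43 - 6p = 6p - 17, so 60 = 12p and p = 5, q = 13.
The shock moves the curves to qd = 43 - 6p and qs = 6p + 1.
Equate the new curves: 43 - 6p = 6p + 1, giving 42 = 12p, p = 3.5, q = 22.
Δp = 3.5 − 5 = -1.5.

-1.5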